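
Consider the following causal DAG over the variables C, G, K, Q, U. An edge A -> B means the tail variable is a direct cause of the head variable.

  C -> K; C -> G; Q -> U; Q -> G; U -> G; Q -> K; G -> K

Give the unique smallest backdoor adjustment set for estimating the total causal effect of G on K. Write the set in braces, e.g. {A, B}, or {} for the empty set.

Variables eligible for adjustment (non-descendants of G, excluding G and K): {C, Q, U}.
Backdoor paths from G to K:
  P1: G <- Q -> K
  P2: G <- C -> K
  P3: G <- U <- Q -> K
The empty set is not sufficient: P1 (G <- Q -> K) has no collider blocking it and no conditioned non-collider, so it is open.
Try {C, Q}:
  P1: blocked at fork node Q ∈ conditioning set.
  P2: blocked at fork node C ∈ conditioning set.
  P3: blocked at fork node Q ∈ conditioning set.
{C, Q} contains no descendant of G and blocks every backdoor path.
Every element of {C, Q} is needed (dropping C leaves P2 open; dropping Q leaves P1 open), so no proper subset is valid.
Among all size-2 subsets of the eligible variables, only {C, Q} blocks every backdoor path, so it is the unique smallest valid adjustment set.

{C, Q}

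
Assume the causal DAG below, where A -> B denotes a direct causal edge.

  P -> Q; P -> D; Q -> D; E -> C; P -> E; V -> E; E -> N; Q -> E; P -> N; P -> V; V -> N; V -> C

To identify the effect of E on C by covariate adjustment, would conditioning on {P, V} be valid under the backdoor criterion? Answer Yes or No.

Backdoor paths from E to C (paths whose first edge points into E):
  P1: E <- P -> V -> C
  P2: E <- P -> N <- V -> C
  P3: E <- Q <- P -> V -> C
  P4: E <- Q <- P -> N <- V -> C
  P5: E <- Q -> D <- P -> V -> C
  P6: E <- Q -> D <- P -> N <- V -> C
  P7: E <- V -> C
Condition 1 (no descendant of E in the set): holds — descendants of E are {C, N}; none are in {P, V}.
Condition 2 (every backdoor path blocked by {P, V}):
  P1: blocked at fork node P ∈ conditioning set.
  P2: blocked at fork node P ∈ conditioning set.
  P3: blocked at fork node P ∈ conditioning set.
  P4: blocked at fork node P ∈ conditioning set.
  P5: blocked at collider D (neither it nor any descendant is in the conditioning set).
  P6: blocked at collider D (neither it nor any descendant is in the conditioning set).
  P7: blocked at fork node V ∈ conditioning set.
{P, V} satisfies the backdoor criterion.

Yes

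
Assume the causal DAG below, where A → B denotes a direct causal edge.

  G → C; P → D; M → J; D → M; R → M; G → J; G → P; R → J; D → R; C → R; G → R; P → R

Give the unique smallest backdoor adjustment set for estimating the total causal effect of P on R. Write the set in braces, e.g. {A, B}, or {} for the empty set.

{G}

Variables eligible for adjustment (non-descendants of P, excluding P and R): {C, G}.
Backdoor paths from P to R:
  P1: P <- G -> C -> R
  P2: P <- G -> R
  P3: P <- G -> J <- R
  P4: P <- G -> J <- M <- D -> R
  P5: P <- G -> J <- M <- R
The empty set is not sufficient: P1 (P <- G -> C -> R) has no collider blocking it and no conditioned non-collider, so it is open.
Try {G}:
  P1: blocked at fork node G ∈ conditioning set.
  P2: blocked at fork node G ∈ conditioning set.
  P3: blocked at fork node G ∈ conditioning set.
  P4: blocked at fork node G ∈ conditioning set.
  P5: blocked at fork node G ∈ conditioning set.
{G} contains no descendant of P and blocks every backdoor path.
No other singleton works — e.g. {C} leaves P2 open — so {G} is the unique smallest valid adjustment set.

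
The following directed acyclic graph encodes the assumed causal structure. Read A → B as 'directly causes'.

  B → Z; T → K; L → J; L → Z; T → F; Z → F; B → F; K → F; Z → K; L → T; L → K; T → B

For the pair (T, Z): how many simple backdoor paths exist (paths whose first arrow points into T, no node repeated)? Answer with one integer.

A backdoor path from T to Z is any simple undirected path whose first edge points into T (i.e. leaves T via a parent).
Parents of T: {L}.
Enumerating:
  P1: T <- L -> Z
  P2: T <- L -> K <- Z
  P3: T <- L -> K -> F <- B -> Z
  P4: T <- L -> K -> F <- Z
That exhausts the simple backdoor paths. Count: 4.

4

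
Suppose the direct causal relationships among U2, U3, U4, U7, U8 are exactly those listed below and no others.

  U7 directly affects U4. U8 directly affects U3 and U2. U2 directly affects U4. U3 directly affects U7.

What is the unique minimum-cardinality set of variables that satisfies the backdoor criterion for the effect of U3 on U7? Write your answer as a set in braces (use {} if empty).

{}

Variables eligible for adjustment (non-descendants of U3, excluding U3 and U7): {U2, U8}.
Backdoor paths from U3 to U7:
  P1: U3 <- U8 -> U2 -> U4 <- U7
Each backdoor path contains an unconditioned collider, so every path is already blocked with the empty conditioning set:
  P1: blocked at collider U4 (neither it nor any descendant is in the conditioning set).
The empty set is therefore the unique smallest valid set.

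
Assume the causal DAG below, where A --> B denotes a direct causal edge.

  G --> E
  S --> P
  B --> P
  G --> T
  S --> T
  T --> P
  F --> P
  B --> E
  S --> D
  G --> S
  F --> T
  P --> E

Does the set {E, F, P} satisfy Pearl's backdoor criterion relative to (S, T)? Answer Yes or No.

No

Backdoor paths from S to T (paths whose first edge points into S):
  P1: S <- G -> T
  P2: S <- G -> E <- B -> P <- F -> T
  P3: S <- G -> E <- B -> P <- T
  P4: S <- G -> E <- P <- F -> T
  P5: S <- G -> E <- P <- T
Condition 1 (no descendant of S in the set): FAILS — E and P are descendants of S.
Condition 2 (every backdoor path blocked by {E, F, P}):
  P1: open — no interior node is in the conditioning set.
  P2: blocked at fork node F ∈ conditioning set.
  P3: open — collider(s) E, P are conditioned on (or have a conditioned descendant) and no non-collider on the path is in the set.
  P4: blocked at chain node P ∈ conditioning set.
  P5: blocked at chain node P ∈ conditioning set.
{E, F, P} does not satisfy the backdoor criterion.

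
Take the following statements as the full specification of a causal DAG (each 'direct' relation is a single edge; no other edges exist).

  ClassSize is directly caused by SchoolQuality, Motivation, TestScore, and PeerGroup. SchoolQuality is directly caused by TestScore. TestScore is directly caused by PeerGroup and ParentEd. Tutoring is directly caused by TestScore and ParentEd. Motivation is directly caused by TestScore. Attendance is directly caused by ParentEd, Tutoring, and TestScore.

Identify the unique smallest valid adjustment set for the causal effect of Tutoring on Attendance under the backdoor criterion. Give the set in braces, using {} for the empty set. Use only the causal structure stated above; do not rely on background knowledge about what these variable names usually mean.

{ParentEd, TestScore}

Variables eligible for adjustment (non-descendants of Tutoring, excluding Tutoring and Attendance): {ClassSize, Motivation, ParentEd, PeerGroup, SchoolQuality, TestScore}.
Backdoor paths from Tutoring to Attendance:
  P1: Tutoring <- ParentEd -> TestScore -> Attendance
  P2: Tutoring <- ParentEd -> Attendance
  P3: Tutoring <- TestScore <- ParentEd -> Attendance
  P4: Tutoring <- TestScore -> Attendance
The empty set is not sufficient: P1 (Tutoring <- ParentEd -> TestScore -> Attendance) has no collider blocking it and no conditioned non-collider, so it is open.
Try {ParentEd, TestScore}:
  P1: blocked at fork node ParentEd ∈ conditioning set.
  P2: blocked at fork node ParentEd ∈ conditioning set.
  P3: blocked at chain node TestScore ∈ conditioning set.
  P4: blocked at fork node TestScore ∈ conditioning set.
{ParentEd, TestScore} contains no descendant of Tutoring and blocks every backdoor path.
Every element of {ParentEd, TestScore} is needed (dropping ParentEd leaves P2 open; dropping TestScore leaves P4 open), so no proper subset is valid.
Among all size-2 subsets of the eligible variables, only {ParentEd, TestScore} blocks every backdoor path, so it is the unique smallest valid adjustment set.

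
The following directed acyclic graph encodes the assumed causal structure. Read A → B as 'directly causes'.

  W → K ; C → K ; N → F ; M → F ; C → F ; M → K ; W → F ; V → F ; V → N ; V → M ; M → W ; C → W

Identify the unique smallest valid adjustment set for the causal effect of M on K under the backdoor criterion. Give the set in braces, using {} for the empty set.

{}

Variables eligible for adjustment (non-descendants of M, excluding M and K): {C, N, V}.
Backdoor paths from M to K:
  P1: M <- V -> N -> F <- C -> W -> K
  P2: M <- V -> N -> F <- C -> K
  P3: M <- V -> N -> F <- W <- C -> K
  P4: M <- V -> N -> F <- W -> K
  P5: M <- V -> F <- C -> W -> K
  P6: M <- V -> F <- C -> K
  P7: M <- V -> F <- W <- C -> K
  P8: M <- V -> F <- W -> K
Each backdoor path contains an unconditioned collider, so every path is already blocked with the empty conditioning set:
  P1: blocked at collider F (neither it nor any descendant is in the conditioning set).
  P2: blocked at collider F (neither it nor any descendant is in the conditioning set).
  P3: blocked at collider F (neither it nor any descendant is in the conditioning set).
  P4: blocked at collider F (neither it nor any descendant is in the conditioning set).
  P5: blocked at collider F (neither it nor any descendant is in the conditioning set).
  P6: blocked at collider F (neither it nor any descendant is in the conditioning set).
  P7: blocked at collider F (neither it nor any descendant is in the conditioning set).
  P8: blocked at collider F (neither it nor any descendant is in the conditioning set).
The empty set is therefore the unique smallest valid set.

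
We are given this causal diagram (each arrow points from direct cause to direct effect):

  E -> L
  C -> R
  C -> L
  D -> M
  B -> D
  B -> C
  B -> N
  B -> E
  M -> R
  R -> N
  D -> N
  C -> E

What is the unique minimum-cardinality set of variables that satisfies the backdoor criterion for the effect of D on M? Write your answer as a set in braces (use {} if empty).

{}

Variables eligible for adjustment (non-descendants of D, excluding D and M): {B, C, E, L}.
Backdoor paths from D to M:
  P1: D <- B -> C -> R <- M
  P2: D <- B -> E <- C -> R <- M
  P3: D <- B -> E -> L <- C -> R <- M
  P4: D <- B -> N <- R <- M
Each backdoor path contains an unconditioned collider, so every path is already blocked with the empty conditioning set:
  P1: blocked at collider R (neither it nor any descendant is in the conditioning set).
  P2: blocked at collider E (neither it nor any descendant is in the conditioning set).
  P3: blocked at collider L (neither it nor any descendant is in the conditioning set).
  P4: blocked at collider N (neither it nor any descendant is in the conditioning set).
The empty set is therefore the unique smallest valid set.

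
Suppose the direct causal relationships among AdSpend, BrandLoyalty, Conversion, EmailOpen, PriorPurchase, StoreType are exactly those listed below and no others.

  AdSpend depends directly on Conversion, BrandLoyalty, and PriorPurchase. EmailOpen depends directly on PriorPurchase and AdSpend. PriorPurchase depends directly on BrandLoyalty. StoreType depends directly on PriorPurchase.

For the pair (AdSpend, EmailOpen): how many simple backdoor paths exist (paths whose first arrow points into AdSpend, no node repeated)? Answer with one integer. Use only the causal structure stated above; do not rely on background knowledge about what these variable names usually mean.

A backdoor path from AdSpend to EmailOpen is any simple undirected path whose first edge points into AdSpend (i.e. leaves AdSpend via a parent).
Parents of AdSpend: {BrandLoyalty, Conversion, PriorPurchase}.
Enumerating:
  P1: AdSpend <- BrandLoyalty -> PriorPurchase -> EmailOpen
  P2: AdSpend <- PriorPurchase -> EmailOpen
That exhausts the simple backdoor paths. Count: 2.

2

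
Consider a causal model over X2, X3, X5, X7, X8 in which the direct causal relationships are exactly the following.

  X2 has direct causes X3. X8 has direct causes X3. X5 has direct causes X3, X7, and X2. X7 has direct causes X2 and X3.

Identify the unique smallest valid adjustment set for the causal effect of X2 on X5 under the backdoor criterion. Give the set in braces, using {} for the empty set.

Variables eligible for adjustment (non-descendants of X2, excluding X2 and X5): {X3, X8}.
Backdoor paths from X2 to X5:
  P1: X2 <- X3 -> X7 -> X5
  P2: X2 <- X3 -> X5
The empty set is not sufficient: P1 (X2 <- X3 -> X7 -> X5) has no collider blocking it and no conditioned non-collider, so it is open.
Try {X3}:
  P1: blocked at fork node X3 ∈ conditioning set.
  P2: blocked at fork node X3 ∈ conditioning set.
{X3} contains no descendant of X2 and blocks every backdoor path.
No other singleton works — e.g. {X8} leaves P1 open — so {X3} is the unique smallest valid adjustment set.

{X3}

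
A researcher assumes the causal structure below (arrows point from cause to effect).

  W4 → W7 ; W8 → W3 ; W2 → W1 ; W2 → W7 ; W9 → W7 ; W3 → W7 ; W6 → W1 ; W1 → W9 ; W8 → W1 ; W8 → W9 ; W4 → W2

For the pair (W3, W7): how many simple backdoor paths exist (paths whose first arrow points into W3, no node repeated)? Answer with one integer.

A backdoor path from W3 to W7 is any simple undirected path whose first edge points into W3 (i.e. leaves W3 via a parent).
Parents of W3: {W8}.
Enumerating:
  P1: W3 <- W8 -> W1 <- W2 <- W4 -> W7
  P2: W3 <- W8 -> W1 <- W2 -> W7
  P3: W3 <- W8 -> W1 -> W9 -> W7
  P4: W3 <- W8 -> W9 <- W1 <- W2 <- W4 -> W7
  P5: W3 <- W8 -> W9 <- W1 <- W2 -> W7
  P6: W3 <- W8 -> W9 -> W7
That exhausts the simple backdoor paths. Count: 6.

6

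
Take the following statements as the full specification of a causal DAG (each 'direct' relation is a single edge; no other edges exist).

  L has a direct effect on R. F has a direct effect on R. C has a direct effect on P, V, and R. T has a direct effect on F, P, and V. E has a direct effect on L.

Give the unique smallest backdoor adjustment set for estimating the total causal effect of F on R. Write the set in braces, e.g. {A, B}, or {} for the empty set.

{}

Variables eligible for adjustment (non-descendants of F, excluding F and R): {C, E, L, P, T, V}.
Backdoor paths from F to R:
  P1: F <- T -> P <- C -> R
  P2: F <- T -> V <- C -> R
Each backdoor path contains an unconditioned collider, so every path is already blocked with the empty conditioning set:
  P1: blocked at collider P (neither it nor any descendant is in the conditioning set).
  P2: blocked at collider V (neither it nor any descendant is in the conditioning set).
The empty set is therefore the unique smallest valid set.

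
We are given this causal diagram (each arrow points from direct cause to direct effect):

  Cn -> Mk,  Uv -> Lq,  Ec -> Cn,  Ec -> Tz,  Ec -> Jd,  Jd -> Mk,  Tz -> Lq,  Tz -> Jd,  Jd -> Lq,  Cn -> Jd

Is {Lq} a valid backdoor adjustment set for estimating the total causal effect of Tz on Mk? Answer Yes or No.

Backdoor paths from Tz to Mk (paths whose first edge points into Tz):
  P1: Tz <- Ec -> Cn -> Jd -> Mk
  P2: Tz <- Ec -> Cn -> Mk
  P3: Tz <- Ec -> Jd <- Cn -> Mk
  P4: Tz <- Ec -> Jd -> Mk
Condition 1 (no descendant of Tz in the set): FAILS — Lq is a descendant of Tz.
Condition 2 (every backdoor path blocked by {Lq}):
  P1: open — no interior node is in the conditioning set.
  P2: open — no interior node is in the conditioning set.
  P3: open — collider(s) Jd are conditioned on (or have a conditioned descendant) and no non-collider on the path is in the set.
  P4: open — no interior node is in the conditioning set.
{Lq} does not satisfy the backdoor criterion.

No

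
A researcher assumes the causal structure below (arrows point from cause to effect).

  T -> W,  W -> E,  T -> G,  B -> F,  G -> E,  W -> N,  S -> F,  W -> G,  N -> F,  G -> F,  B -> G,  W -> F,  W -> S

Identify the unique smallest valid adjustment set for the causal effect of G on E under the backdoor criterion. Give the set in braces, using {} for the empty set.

{W}

Variables eligible for adjustment (non-descendants of G, excluding G and E): {B, N, S, T, W}.
Backdoor paths from G to E:
  P1: G <- T -> W -> E
  P2: G <- W -> E
  P3: G <- B -> F <- W -> E
  P4: G <- B -> F <- N <- W -> E
  P5: G <- B -> F <- S <- W -> E
The empty set is not sufficient: P1 (G <- T -> W -> E) has no collider blocking it and no conditioned non-collider, so it is open.
Try {W}:
  P1: blocked at chain node W ∈ conditioning set.
  P2: blocked at fork node W ∈ conditioning set.
  P3: blocked at collider F (neither it nor any descendant is in the conditioning set).
  P4: blocked at collider F (neither it nor any descendant is in the conditioning set).
  P5: blocked at collider F (neither it nor any descendant is in the conditioning set).
{W} contains no descendant of G and blocks every backdoor path.
No other singleton works — e.g. {T} leaves P2 open — so {W} is the unique smallest valid adjustment set.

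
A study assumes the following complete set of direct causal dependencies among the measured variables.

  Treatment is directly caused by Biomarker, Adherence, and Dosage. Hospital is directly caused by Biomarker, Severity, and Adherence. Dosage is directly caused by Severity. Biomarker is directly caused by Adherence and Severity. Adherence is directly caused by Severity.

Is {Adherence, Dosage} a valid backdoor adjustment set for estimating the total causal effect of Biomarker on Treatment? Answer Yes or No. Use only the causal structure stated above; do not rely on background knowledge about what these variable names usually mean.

Backdoor paths from Biomarker to Treatment (paths whose first edge points into Biomarker):
  P1: Biomarker <- Severity -> Adherence -> Treatment
  P2: Biomarker <- Severity -> Hospital <- Adherence -> Treatment
  P3: Biomarker <- Severity -> Dosage -> Treatment
  P4: Biomarker <- Adherence <- Severity -> Dosage -> Treatment
  P5: Biomarker <- Adherence -> Hospital <- Severity -> Dosage -> Treatment
  P6: Biomarker <- Adherence -> Treatment
Condition 1 (no descendant of Biomarker in the set): holds — descendants of Biomarker are {Hospital, Treatment}; none are in {Adherence, Dosage}.
Condition 2 (every backdoor path blocked by {Adherence, Dosage}):
  P1: blocked at chain node Adherence ∈ conditioning set.
  P2: blocked at collider Hospital (neither it nor any descendant is in the conditioning set).
  P3: blocked at chain node Dosage ∈ conditioning set.
  P4: blocked at chain node Adherence ∈ conditioning set.
  P5: blocked at fork node Adherence ∈ conditioning set.
  P6: blocked at fork node Adherence ∈ conditioning set.
{Adherence, Dosage} satisfies the backdoor criterion.

Yes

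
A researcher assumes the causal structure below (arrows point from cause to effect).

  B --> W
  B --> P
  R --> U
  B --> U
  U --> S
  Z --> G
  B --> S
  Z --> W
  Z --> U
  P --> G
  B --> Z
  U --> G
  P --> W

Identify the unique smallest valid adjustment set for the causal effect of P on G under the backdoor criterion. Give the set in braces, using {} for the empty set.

{B}

Variables eligible for adjustment (non-descendants of P, excluding P and G): {B, R, S, U, Z}.
Backdoor paths from P to G:
  P1: P <- B -> Z -> U -> G
  P2: P <- B -> Z -> G
  P3: P <- B -> U <- Z -> G
  P4: P <- B -> U -> G
  P5: P <- B -> S <- U <- Z -> G
  P6: P <- B -> S <- U -> G
  P7: P <- B -> W <- Z -> U -> G
  P8: P <- B -> W <- Z -> G
The empty set is not sufficient: P1 (P <- B -> Z -> U -> G) has no collider blocking it and no conditioned non-collider, so it is open.
Try {B}:
  P1: blocked at fork node B ∈ conditioning set.
  P2: blocked at fork node B ∈ conditioning set.
  P3: blocked at fork node B ∈ conditioning set.
  P4: blocked at fork node B ∈ conditioning set.
  P5: blocked at fork node B ∈ conditioning set.
  P6: blocked at fork node B ∈ conditioning set.
  P7: blocked at fork node B ∈ conditioning set.
  P8: blocked at fork node B ∈ conditioning set.
{B} contains no descendant of P and blocks every backdoor path.
No other singleton works — e.g. {R} leaves P1 open — so {B} is the unique smallest valid adjustment set.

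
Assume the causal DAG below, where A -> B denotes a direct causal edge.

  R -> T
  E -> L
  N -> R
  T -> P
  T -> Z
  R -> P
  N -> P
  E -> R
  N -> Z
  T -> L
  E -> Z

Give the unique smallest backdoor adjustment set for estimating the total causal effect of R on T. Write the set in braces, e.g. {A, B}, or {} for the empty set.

Variables eligible for adjustment (non-descendants of R, excluding R and T): {E, N}.
Backdoor paths from R to T:
  P1: R <- N -> P <- T
  P2: R <- N -> Z <- E -> L <- T
  P3: R <- N -> Z <- T
  P4: R <- E -> Z <- N -> P <- T
  P5: R <- E -> Z <- T
  P6: R <- E -> L <- T
Each backdoor path contains an unconditioned collider, so every path is already blocked with the empty conditioning set:
  P1: blocked at collider P (neither it nor any descendant is in the conditioning set).
  P2: blocked at collider Z (neither it nor any descendant is in the conditioning set).
  P3: blocked at collider Z (neither it nor any descendant is in the conditioning set).
  P4: blocked at collider Z (neither it nor any descendant is in the conditioning set).
  P5: blocked at collider Z (neither it nor any descendant is in the conditioning set).
  P6: blocked at collider L (neither it nor any descendant is in the conditioning set).
The empty set is therefore the unique smallest valid set.

{}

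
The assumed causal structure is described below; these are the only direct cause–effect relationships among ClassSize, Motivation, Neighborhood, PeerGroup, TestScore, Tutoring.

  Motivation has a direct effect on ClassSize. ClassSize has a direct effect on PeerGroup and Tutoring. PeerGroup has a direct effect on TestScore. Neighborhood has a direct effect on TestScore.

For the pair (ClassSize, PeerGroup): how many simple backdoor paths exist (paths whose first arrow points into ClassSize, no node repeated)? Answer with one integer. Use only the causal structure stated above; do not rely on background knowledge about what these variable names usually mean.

0

A backdoor path from ClassSize to PeerGroup is any simple undirected path whose first edge points into ClassSize (i.e. leaves ClassSize via a parent).
Parents of ClassSize: {Motivation}.
No simple path from any parent of ClassSize reaches PeerGroup without revisiting ClassSize, so there are no backdoor paths.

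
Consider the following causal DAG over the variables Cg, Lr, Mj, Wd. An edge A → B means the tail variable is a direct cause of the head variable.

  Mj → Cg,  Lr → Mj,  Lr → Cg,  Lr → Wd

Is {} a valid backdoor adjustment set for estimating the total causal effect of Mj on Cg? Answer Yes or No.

No

Backdoor paths from Mj to Cg (paths whose first edge points into Mj):
  P1: Mj <- Lr -> Cg
Condition 1 (no descendant of Mj in the set): holds — descendants of Mj are {Cg}; none are in {}.
Condition 2 (every backdoor path blocked by {}):
  P1: open — no interior node is in the conditioning set.
{} does not satisfy the backdoor criterion.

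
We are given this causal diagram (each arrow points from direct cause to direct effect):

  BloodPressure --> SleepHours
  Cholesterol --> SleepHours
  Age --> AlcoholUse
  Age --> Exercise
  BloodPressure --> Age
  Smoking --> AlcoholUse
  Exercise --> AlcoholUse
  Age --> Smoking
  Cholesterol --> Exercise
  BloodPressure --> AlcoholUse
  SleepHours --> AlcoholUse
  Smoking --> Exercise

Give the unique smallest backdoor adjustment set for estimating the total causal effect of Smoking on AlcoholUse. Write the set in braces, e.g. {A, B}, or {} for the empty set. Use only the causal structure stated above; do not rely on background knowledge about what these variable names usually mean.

{Age}

Variables eligible for adjustment (non-descendants of Smoking, excluding Smoking and AlcoholUse): {Age, BloodPressure, Cholesterol, SleepHours}.
Backdoor paths from Smoking to AlcoholUse:
  P1: Smoking <- Age <- BloodPressure -> SleepHours <- Cholesterol -> Exercise -> AlcoholUse
  P2: Smoking <- Age <- BloodPressure -> SleepHours -> AlcoholUse
  P3: Smoking <- Age <- BloodPressure -> AlcoholUse
  P4: Smoking <- Age -> Exercise <- Cholesterol -> SleepHours <- BloodPressure -> AlcoholUse
  P5: Smoking <- Age -> Exercise <- Cholesterol -> SleepHours -> AlcoholUse
  P6: Smoking <- Age -> Exercise -> AlcoholUse
  P7: Smoking <- Age -> AlcoholUse
The empty set is not sufficient: P2 (Smoking <- Age <- BloodPressure -> SleepHours -> AlcoholUse) has no collider blocking it and no conditioned non-collider, so it is open.
Try {Age}:
  P1: blocked at chain node Age ∈ conditioning set.
  P2: blocked at chain node Age ∈ conditioning set.
  P3: blocked at chain node Age ∈ conditioning set.
  P4: blocked at fork node Age ∈ conditioning set.
  P5: blocked at fork node Age ∈ conditioning set.
  P6: blocked at fork node Age ∈ conditioning set.
  P7: blocked at fork node Age ∈ conditioning set.
{Age} contains no descendant of Smoking and blocks every backdoor path.
No other singleton works — e.g. {Cholesterol} leaves P2 open — so {Age} is the unique smallest valid adjustment set.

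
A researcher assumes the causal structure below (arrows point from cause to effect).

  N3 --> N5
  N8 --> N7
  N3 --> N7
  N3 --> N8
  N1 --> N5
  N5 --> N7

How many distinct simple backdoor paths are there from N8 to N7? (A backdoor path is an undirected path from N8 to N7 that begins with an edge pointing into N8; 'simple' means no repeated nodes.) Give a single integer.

2

A backdoor path from N8 to N7 is any simple undirected path whose first edge points into N8 (i.e. leaves N8 via a parent).
Parents of N8: {N3}.
Enumerating:
  P1: N8 <- N3 -> N5 -> N7
  P2: N8 <- N3 -> N7
That exhausts the simple backdoor paths. Count: 2.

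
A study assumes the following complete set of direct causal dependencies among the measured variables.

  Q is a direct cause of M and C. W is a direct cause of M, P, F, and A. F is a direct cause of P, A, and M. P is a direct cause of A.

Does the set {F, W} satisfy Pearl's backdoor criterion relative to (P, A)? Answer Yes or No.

Backdoor paths from P to A (paths whose first edge points into P):
  P1: P <- W -> F -> A
  P2: P <- W -> M <- F -> A
  P3: P <- W -> A
  P4: P <- F <- W -> A
  P5: P <- F -> M <- W -> A
  P6: P <- F -> A
Condition 1 (no descendant of P in the set): holds — descendants of P are {A}; none are in {F, W}.
Condition 2 (every backdoor path blocked by {F, W}):
  P1: blocked at fork node W ∈ conditioning set.
  P2: blocked at fork node W ∈ conditioning set.
  P3: blocked at fork node W ∈ conditioning set.
  P4: blocked at chain node F ∈ conditioning set.
  P5: blocked at fork node F ∈ conditioning set.
  P6: blocked at fork node F ∈ conditioning set.
{F, W} satisfies the backdoor criterion.

Yes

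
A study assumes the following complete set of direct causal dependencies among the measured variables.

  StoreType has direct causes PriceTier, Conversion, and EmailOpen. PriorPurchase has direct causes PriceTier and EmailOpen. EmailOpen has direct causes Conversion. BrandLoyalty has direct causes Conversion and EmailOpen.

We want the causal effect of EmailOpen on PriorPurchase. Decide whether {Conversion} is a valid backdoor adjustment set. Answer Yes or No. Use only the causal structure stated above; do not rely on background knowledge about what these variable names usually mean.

Yes

Backdoor paths from EmailOpen to PriorPurchase (paths whose first edge points into EmailOpen):
  P1: EmailOpen <- Conversion -> StoreType <- PriceTier -> PriorPurchase
Condition 1 (no descendant of EmailOpen in the set): holds — descendants of EmailOpen are {BrandLoyalty, PriorPurchase, StoreType}; none are in {Conversion}.
Condition 2 (every backdoor path blocked by {Conversion}):
  P1: blocked at fork node Conversion ∈ conditioning set.
{Conversion} satisfies the backdoor criterion.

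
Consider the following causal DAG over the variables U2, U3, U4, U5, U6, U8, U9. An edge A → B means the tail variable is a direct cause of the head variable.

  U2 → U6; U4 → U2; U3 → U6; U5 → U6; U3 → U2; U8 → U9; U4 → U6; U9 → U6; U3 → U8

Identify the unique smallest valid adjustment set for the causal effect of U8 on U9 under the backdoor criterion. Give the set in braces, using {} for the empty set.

{}

Variables eligible for adjustment (non-descendants of U8, excluding U8 and U9): {U2, U3, U4, U5}.
Backdoor paths from U8 to U9:
  P1: U8 <- U3 -> U2 <- U4 -> U6 <- U9
  P2: U8 <- U3 -> U2 -> U6 <- U9
  P3: U8 <- U3 -> U6 <- U9
Each backdoor path contains an unconditioned collider, so every path is already blocked with the empty conditioning set:
  P1: blocked at collider U2 (neither it nor any descendant is in the conditioning set).
  P2: blocked at collider U6 (neither it nor any descendant is in the conditioning set).
  P3: blocked at collider U6 (neither it nor any descendant is in the conditioning set).
The empty set is therefore the unique smallest valid set.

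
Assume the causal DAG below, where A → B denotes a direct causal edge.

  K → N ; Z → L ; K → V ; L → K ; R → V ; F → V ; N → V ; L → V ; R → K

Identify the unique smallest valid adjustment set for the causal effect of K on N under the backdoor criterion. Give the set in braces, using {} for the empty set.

Variables eligible for adjustment (non-descendants of K, excluding K and N): {F, L, R, Z}.
Backdoor paths from K to N:
  P1: K <- R -> V <- N
  P2: K <- L -> V <- N
Each backdoor path contains an unconditioned collider, so every path is already blocked with the empty conditioning set:
  P1: blocked at collider V (neither it nor any descendant is in the conditioning set).
  P2: blocked at collider V (neither it nor any descendant is in the conditioning set).
The empty set is therefore the unique smallest valid set.

{}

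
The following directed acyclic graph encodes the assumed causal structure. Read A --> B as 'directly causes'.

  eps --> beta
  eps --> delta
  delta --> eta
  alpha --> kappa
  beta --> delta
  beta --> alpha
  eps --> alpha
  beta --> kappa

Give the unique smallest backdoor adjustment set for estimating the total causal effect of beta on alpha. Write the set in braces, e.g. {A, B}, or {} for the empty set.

{eps}

Variables eligible for adjustment (non-descendants of beta, excluding beta and alpha): {eps}.
Backdoor paths from beta to alpha:
  P1: beta <- eps -> alpha
The empty set is not sufficient: P1 (beta <- eps -> alpha) has no collider blocking it and no conditioned non-collider, so it is open.
Try {eps}:
  P1: blocked at fork node eps ∈ conditioning set.
{eps} contains no descendant of beta and blocks every backdoor path.
{eps} is the unique smallest valid adjustment set.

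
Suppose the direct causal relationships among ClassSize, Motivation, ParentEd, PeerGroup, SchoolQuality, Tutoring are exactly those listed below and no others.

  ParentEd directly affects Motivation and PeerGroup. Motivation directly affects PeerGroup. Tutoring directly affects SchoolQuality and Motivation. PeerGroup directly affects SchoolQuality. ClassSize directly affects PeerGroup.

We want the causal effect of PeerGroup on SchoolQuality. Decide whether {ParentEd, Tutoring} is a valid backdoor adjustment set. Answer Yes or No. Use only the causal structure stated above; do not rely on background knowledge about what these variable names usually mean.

Backdoor paths from PeerGroup to SchoolQuality (paths whose first edge points into PeerGroup):
  P1: PeerGroup <- ParentEd -> Motivation <- Tutoring -> SchoolQuality
  P2: PeerGroup <- Motivation <- Tutoring -> SchoolQuality
Condition 1 (no descendant of PeerGroup in the set): holds — descendants of PeerGroup are {SchoolQuality}; none are in {ParentEd, Tutoring}.
Condition 2 (every backdoor path blocked by {ParentEd, Tutoring}):
  P1: blocked at fork node ParentEd ∈ conditioning set.
  P2: blocked at fork node Tutoring ∈ conditioning set.
{ParentEd, Tutoring} satisfies the backdoor criterion.

Yes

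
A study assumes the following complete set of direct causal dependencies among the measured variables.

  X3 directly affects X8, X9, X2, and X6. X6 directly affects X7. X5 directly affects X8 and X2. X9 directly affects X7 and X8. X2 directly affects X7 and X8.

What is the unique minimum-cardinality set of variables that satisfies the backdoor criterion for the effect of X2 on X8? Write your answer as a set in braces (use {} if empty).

{X3, X5}

Variables eligible for adjustment (non-descendants of X2, excluding X2 and X8): {X3, X5, X6, X9}.
Backdoor paths from X2 to X8:
  P1: X2 <- X5 -> X8
  P2: X2 <- X3 -> X6 -> X7 <- X9 -> X8
  P3: X2 <- X3 -> X9 -> X8
  P4: X2 <- X3 -> X8
The empty set is not sufficient: P1 (X2 <- X5 -> X8) has no collider blocking it and no conditioned non-collider, so it is open.
Try {X3, X5}:
  P1: blocked at fork node X5 ∈ conditioning set.
  P2: blocked at fork node X3 ∈ conditioning set.
  P3: blocked at fork node X3 ∈ conditioning set.
  P4: blocked at fork node X3 ∈ conditioning set.
{X3, X5} contains no descendant of X2 and blocks every backdoor path.
Every element of {X3, X5} is needed (dropping X3 leaves P3 open; dropping X5 leaves P1 open), so no proper subset is valid.
Among all size-2 subsets of the eligible variables, only {X3, X5} blocks every backdoor path, so it is the unique smallest valid adjustment set.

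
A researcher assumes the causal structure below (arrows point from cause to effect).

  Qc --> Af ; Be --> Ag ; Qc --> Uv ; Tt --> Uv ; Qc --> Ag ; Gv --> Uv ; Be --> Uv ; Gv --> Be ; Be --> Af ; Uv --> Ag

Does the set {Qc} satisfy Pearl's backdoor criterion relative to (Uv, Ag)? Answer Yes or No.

No

Backdoor paths from Uv to Ag (paths whose first edge points into Uv):
  P1: Uv <- Qc -> Ag
  P2: Uv <- Qc -> Af <- Be -> Ag
  P3: Uv <- Gv -> Be -> Ag
  P4: Uv <- Gv -> Be -> Af <- Qc -> Ag
  P5: Uv <- Be -> Ag
  P6: Uv <- Be -> Af <- Qc -> Ag
Condition 1 (no descendant of Uv in the set): holds — descendants of Uv are {Ag}; none are in {Qc}.
Condition 2 (every backdoor path blocked by {Qc}):
  P1: blocked at fork node Qc ∈ conditioning set.
  P2: blocked at fork node Qc ∈ conditioning set.
  P3: open — no interior node is in the conditioning set.
  P4: blocked at collider Af (neither it nor any descendant is in the conditioning set).
  P5: open — no interior node is in the conditioning set.
  P6: blocked at collider Af (neither it nor any descendant is in the conditioning set).
{Qc} does not satisfy the backdoor criterion.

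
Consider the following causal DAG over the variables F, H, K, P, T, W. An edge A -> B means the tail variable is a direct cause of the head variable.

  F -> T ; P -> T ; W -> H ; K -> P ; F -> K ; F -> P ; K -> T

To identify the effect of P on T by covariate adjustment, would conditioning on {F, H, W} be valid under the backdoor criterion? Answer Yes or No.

Backdoor paths from P to T (paths whose first edge points into P):
  P1: P <- F -> K -> T
  P2: P <- F -> T
  P3: P <- K <- F -> T
  P4: P <- K -> T
Condition 1 (no descendant of P in the set): holds — descendants of P are {T}; none are in {F, H, W}.
Condition 2 (every backdoor path blocked by {F, H, W}):
  P1: blocked at fork node F ∈ conditioning set.
  P2: blocked at fork node F ∈ conditioning set.
  P3: blocked at fork node F ∈ conditioning set.
  P4: open — no interior node is in the conditioning set.
{F, H, W} does not satisfy the backdoor criterion.

No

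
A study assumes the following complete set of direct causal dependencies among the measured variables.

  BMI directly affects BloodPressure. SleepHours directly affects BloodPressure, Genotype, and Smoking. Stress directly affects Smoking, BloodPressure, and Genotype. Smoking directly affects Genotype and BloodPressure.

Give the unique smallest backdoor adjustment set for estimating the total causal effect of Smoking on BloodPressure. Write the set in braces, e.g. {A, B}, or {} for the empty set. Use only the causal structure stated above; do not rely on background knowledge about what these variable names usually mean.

{SleepHours, Stress}

Variables eligible for adjustment (non-descendants of Smoking, excluding Smoking and BloodPressure): {BMI, SleepHours, Stress}.
Backdoor paths from Smoking to BloodPressure:
  P1: Smoking <- Stress -> Genotype <- SleepHours -> BloodPressure
  P2: Smoking <- Stress -> BloodPressure
  P3: Smoking <- SleepHours -> Genotype <- Stress -> BloodPressure
  P4: Smoking <- SleepHours -> BloodPressure
The empty set is not sufficient: P2 (Smoking <- Stress -> BloodPressure) has no collider blocking it and no conditioned non-collider, so it is open.
Try {SleepHours, Stress}:
  P1: blocked at fork node Stress ∈ conditioning set.
  P2: blocked at fork node Stress ∈ conditioning set.
  P3: blocked at fork node SleepHours ∈ conditioning set.
  P4: blocked at fork node SleepHours ∈ conditioning set.
{SleepHours, Stress} contains no descendant of Smoking and blocks every backdoor path.
Every element of {SleepHours, Stress} is needed (dropping SleepHours leaves P4 open; dropping Stress leaves P2 open), so no proper subset is valid.
Among all size-2 subsets of the eligible variables, only {SleepHours, Stress} blocks every backdoor path, so it is the unique smallest valid adjustment set.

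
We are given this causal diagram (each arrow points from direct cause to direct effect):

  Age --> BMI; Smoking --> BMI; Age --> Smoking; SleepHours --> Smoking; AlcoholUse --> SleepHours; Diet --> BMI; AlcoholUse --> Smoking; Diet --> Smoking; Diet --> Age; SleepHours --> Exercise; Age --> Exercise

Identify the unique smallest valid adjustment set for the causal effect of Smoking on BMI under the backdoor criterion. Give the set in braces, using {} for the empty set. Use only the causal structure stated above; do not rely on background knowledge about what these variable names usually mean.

{Age, Diet}

Variables eligible for adjustment (non-descendants of Smoking, excluding Smoking and BMI): {Age, AlcoholUse, Diet, Exercise, SleepHours}.
Backdoor paths from Smoking to BMI:
  P1: Smoking <- Diet -> Age -> BMI
  P2: Smoking <- Diet -> BMI
  P3: Smoking <- Age <- Diet -> BMI
  P4: Smoking <- Age -> BMI
  P5: Smoking <- AlcoholUse -> SleepHours -> Exercise <- Age <- Diet -> BMI
  P6: Smoking <- AlcoholUse -> SleepHours -> Exercise <- Age -> BMI
  P7: Smoking <- SleepHours -> Exercise <- Age <- Diet -> BMI
  P8: Smoking <- SleepHours -> Exercise <- Age -> BMI
The empty set is not sufficient: P1 (Smoking <- Diet -> Age -> BMI) has no collider blocking it and no conditioned non-collider, so it is open.
Try {Age, Diet}:
  P1: blocked at fork node Diet ∈ conditioning set.
  P2: blocked at fork node Diet ∈ conditioning set.
  P3: blocked at chain node Age ∈ conditioning set.
  P4: blocked at fork node Age ∈ conditioning set.
  P5: blocked at collider Exercise (neither it nor any descendant is in the conditioning set).
  P6: blocked at collider Exercise (neither it nor any descendant is in the conditioning set).
  P7: blocked at collider Exercise (neither it nor any descendant is in the conditioning set).
  P8: blocked at collider Exercise (neither it nor any descendant is in the conditioning set).
{Age, Diet} contains no descendant of Smoking and blocks every backdoor path.
Every element of {Age, Diet} is needed (dropping Age leaves P4 open; dropping Diet leaves P2 open), so no proper subset is valid.
Among all size-2 subsets of the eligible variables, only {Age, Diet} blocks every backdoor path, so it is the unique smallest valid adjustment set.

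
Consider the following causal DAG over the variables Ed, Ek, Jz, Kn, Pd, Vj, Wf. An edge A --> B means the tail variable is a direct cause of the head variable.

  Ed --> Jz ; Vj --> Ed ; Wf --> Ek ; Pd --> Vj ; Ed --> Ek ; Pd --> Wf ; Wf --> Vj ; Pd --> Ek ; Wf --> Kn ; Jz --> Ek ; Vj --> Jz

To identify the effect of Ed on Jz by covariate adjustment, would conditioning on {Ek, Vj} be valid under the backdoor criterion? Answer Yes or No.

No

Backdoor paths from Ed to Jz (paths whose first edge points into Ed):
  P1: Ed <- Vj <- Pd -> Wf -> Ek <- Jz
  P2: Ed <- Vj <- Pd -> Ek <- Jz
  P3: Ed <- Vj <- Wf <- Pd -> Ek <- Jz
  P4: Ed <- Vj <- Wf -> Ek <- Jz
  P5: Ed <- Vj -> Jz
Condition 1 (no descendant of Ed in the set): FAILS — Ek is a descendant of Ed.
Condition 2 (every backdoor path blocked by {Ek, Vj}):
  P1: blocked at chain node Vj ∈ conditioning set.
  P2: blocked at chain node Vj ∈ conditioning set.
  P3: blocked at chain node Vj ∈ conditioning set.
  P4: blocked at chain node Vj ∈ conditioning set.
  P5: blocked at fork node Vj ∈ conditioning set.
{Ek, Vj} does not satisfy the backdoor criterion.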